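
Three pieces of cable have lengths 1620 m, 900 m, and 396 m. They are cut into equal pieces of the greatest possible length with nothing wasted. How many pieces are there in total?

Piece length = gcd(1620, 900, 396).
1620 = 2^2 × 3^4 × 5
900 = 2^2 × 3^2 × 5^2
396 = 2^2 × 3^2 × 11
gcd(1620, 900, 396) = 2^2 × 3^2 = 36.
Total pieces = 1620/36 + 900/36 + 396/36 = 45 + 25 + 11 = 81.

81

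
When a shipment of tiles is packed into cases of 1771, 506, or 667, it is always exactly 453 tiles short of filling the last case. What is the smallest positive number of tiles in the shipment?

Being 453 short of a full case of size k means N ≡ −453 (mod k), i.e. N + 453 is a multiple of each size.
1771 = 7 × 11 × 23
506 = 2 × 11 × 23
667 = 23 × 29
LCM(1771, 506, 667) = 2 × 7 × 11 × 23 × 29 = 102718.
Smallest positive N is 102718 − 453 = 102265.

102265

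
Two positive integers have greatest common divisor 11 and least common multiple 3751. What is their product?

For any two positive integers, gcd × lcm = product = 11 × 3751 = 41261.

41261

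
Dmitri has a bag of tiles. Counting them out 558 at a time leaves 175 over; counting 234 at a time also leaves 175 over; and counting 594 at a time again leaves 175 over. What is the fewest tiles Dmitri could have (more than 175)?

239557

N − 175 must be a common multiple of 558, 234, and 594.
558 = 2 × 3^2 × 31
234 = 2 × 3^2 × 13
594 = 2 × 3^3 × 11
LCM(558, 234, 594) = 2 × 3^3 × 11 × 13 × 31 = 239382.
Smallest N > 175 is LCM + 175 = 239382 + 175 = 239557.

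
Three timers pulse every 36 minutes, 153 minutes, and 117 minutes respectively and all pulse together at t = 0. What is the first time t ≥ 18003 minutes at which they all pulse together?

Joint pulses occur at multiples of LCM(36, 153, 117).
36 = 2^2 × 3^2
153 = 3^2 × 17
117 = 3^2 × 13
LCM(36, 153, 117) = 2^2 × 3^2 × 13 × 17 = 7956.
Smallest multiple of 7956 that is ≥ 18003: ⌈18003/7956⌉ × 7956 = 3 × 7956 = 23868.

23868 minutes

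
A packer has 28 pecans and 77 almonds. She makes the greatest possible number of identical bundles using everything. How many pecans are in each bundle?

Number of bundles = gcd(28, 77).
28 = 2^2 × 7
77 = 7 × 11
gcd(28, 77) = 7.
pecans per bundle = 28 / 7 = 4.

4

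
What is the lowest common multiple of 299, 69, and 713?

299 = 13 × 23
69 = 3 × 23
713 = 23 × 31
LCM(299, 69, 713) = 3 × 13 × 23 × 31 = 27807.

27807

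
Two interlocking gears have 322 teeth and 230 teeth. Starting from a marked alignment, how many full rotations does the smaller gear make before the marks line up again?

7 rotations

All finish a whole number of cycles simultaneously at t = LCM of the periods.
322 = 2 × 7 × 23
230 = 2 × 5 × 23
LCM(322, 230) = 2 × 5 × 7 × 23 = 1610.
Rotations for period 230: 1610 / 230 = 7.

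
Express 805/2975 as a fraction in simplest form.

23/85

805 = 5 × 7 × 23
2975 = 5^2 × 7 × 17
gcd(805, 2975) = 5 × 7 = 35.
Divide numerator and denominator by 35: 805/2975 = 23/85.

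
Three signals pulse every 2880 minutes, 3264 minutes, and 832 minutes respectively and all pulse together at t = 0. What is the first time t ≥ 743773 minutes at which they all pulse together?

Joint pulses occur at multiples of LCM(2880, 3264, 832).
2880 = 2^6 × 3^2 × 5
3264 = 2^6 × 3 × 17
832 = 2^6 × 13
LCM(2880, 3264, 832) = 2^6 × 3^2 × 5 × 13 × 17 = 636480.
Smallest multiple of 636480 that is ≥ 743773: ⌈743773/636480⌉ × 636480 = 2 × 636480 = 1272960.

1272960 minutes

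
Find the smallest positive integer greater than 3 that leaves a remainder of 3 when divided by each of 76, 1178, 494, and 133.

214399

N − 3 must be a common multiple of 76, 1178, 494, and 133.
76 = 2^2 × 19
1178 = 2 × 19 × 31
494 = 2 × 13 × 19
133 = 7 × 19
LCM(76, 1178, 494, 133) = 2^2 × 7 × 13 × 19 × 31 = 214396.
Smallest N > 3 is LCM + 3 = 214396 + 3 = 214399.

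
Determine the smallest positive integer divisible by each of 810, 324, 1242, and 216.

810 = 2 × 3^4 × 5
324 = 2^2 × 3^4
1242 = 2 × 3^3 × 23
216 = 2^3 × 3^3
LCM(810, 324, 1242, 216) = 2^3 × 3^4 × 5 × 23 = 74520.

74520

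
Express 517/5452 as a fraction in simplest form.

517 = 11 × 47
5452 = 2^2 × 29 × 47
gcd(517, 5452) = 47.
Divide numerator and denominator by 47: 517/5452 = 11/116.

11/116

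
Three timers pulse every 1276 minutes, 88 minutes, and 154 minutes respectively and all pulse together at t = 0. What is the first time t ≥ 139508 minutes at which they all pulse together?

Joint pulses occur at multiples of LCM(1276, 88, 154).
1276 = 2^2 × 11 × 29
88 = 2^3 × 11
154 = 2 × 7 × 11
LCM(1276, 88, 154) = 2^3 × 7 × 11 × 29 = 17864.
Smallest multiple of 17864 that is ≥ 139508: ⌈139508/17864⌉ × 17864 = 8 × 17864 = 142912.

142912 minutes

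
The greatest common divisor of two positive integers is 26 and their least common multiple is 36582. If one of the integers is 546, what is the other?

For two integers, gcd × lcm = product, so the other is (26 × 36582) / 546 = 951132 / 546 = 1742.

1742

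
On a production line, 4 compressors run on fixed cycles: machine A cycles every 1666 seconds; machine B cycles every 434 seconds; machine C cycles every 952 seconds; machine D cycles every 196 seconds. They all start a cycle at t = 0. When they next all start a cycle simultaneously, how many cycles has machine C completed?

They are all back at their starting positions together after one LCM of the periods.
1666 = 2 × 7^2 × 17
434 = 2 × 7 × 31
952 = 2^3 × 7 × 17
196 = 2^2 × 7^2
LCM(1666, 434, 952, 196) = 2^3 × 7^2 × 17 × 31 = 206584.
Cycles for period 952: 206584 / 952 = 217.

217 cycles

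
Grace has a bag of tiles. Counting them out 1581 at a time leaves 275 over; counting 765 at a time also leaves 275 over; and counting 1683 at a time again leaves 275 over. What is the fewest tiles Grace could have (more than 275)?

261140

N − 275 must be a common multiple of 1581, 765, and 1683.
1581 = 3 × 17 × 31
765 = 3^2 × 5 × 17
1683 = 3^2 × 11 × 17
LCM(1581, 765, 1683) = 3^2 × 5 × 11 × 17 × 31 = 260865.
Smallest N > 275 is LCM + 275 = 260865 + 275 = 261140.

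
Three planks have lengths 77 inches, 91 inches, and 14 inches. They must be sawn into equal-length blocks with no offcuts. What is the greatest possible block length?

7 inches

This is the greatest common divisor of 77, 91, and 14.
77 = 7 × 11
91 = 7 × 13
14 = 2 × 7
gcd(77, 91, 14) = 7.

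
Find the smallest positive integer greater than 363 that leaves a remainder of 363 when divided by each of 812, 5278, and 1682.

306487

N − 363 must be a common multiple of 812, 5278, and 1682.
812 = 2^2 × 7 × 29
5278 = 2 × 7 × 13 × 29
1682 = 2 × 29^2
LCM(812, 5278, 1682) = 2^2 × 7 × 13 × 29^2 = 306124.
Smallest N > 363 is LCM + 363 = 306124 + 363 = 306487.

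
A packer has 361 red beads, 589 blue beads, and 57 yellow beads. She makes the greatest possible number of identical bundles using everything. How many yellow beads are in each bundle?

3

Number of bundles = gcd(361, 589, 57).
361 = 19^2
589 = 19 × 31
57 = 3 × 19
gcd(361, 589, 57) = 19.
yellow beads per bundle = 57 / 19 = 3.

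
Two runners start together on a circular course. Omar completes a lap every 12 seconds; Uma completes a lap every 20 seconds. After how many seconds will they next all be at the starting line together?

They coincide at every common multiple of the periods; the first is the LCM.
12 = 2^2 × 3
20 = 2^2 × 5
LCM(12, 20) = 2^2 × 3 × 5 = 60.

60 seconds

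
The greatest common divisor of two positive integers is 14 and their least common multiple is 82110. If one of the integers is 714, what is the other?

For two integers, gcd × lcm = product, so the other is (14 × 82110) / 714 = 1149540 / 714 = 1610.

1610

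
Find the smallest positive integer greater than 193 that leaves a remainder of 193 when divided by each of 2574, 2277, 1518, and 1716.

118597

N − 193 must be a common multiple of 2574, 2277, 1518, and 1716.
2574 = 2 × 3^2 × 11 × 13
2277 = 3^2 × 11 × 23
1518 = 2 × 3 × 11 × 23
1716 = 2^2 × 3 × 11 × 13
LCM(2574, 2277, 1518, 1716) = 2^2 × 3^2 × 11 × 13 × 23 = 118404.
Smallest N > 193 is LCM + 193 = 118404 + 193 = 118597.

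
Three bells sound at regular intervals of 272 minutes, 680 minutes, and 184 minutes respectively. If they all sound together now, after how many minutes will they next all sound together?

31280 minutes

They coincide at every common multiple of the periods; the first is the LCM.
272 = 2^4 × 17
680 = 2^3 × 5 × 17
184 = 2^3 × 23
LCM(272, 680, 184) = 2^4 × 5 × 17 × 23 = 31280.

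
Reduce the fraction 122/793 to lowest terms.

122 = 2 × 61
793 = 13 × 61
gcd(122, 793) = 61.
Divide numerator and denominator by 61: 122/793 = 2/13.

2/13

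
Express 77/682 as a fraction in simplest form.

77 = 7 × 11
682 = 2 × 11 × 31
gcd(77, 682) = 11.
Divide numerator and denominator by 11: 77/682 = 7/62.

7/62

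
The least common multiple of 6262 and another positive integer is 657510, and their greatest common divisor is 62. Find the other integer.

gcd × lcm = product of the two integers, so the other integer is (62 × 657510) / 6262 = 6510.

6510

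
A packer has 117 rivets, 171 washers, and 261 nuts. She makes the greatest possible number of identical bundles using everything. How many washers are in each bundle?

19

Number of bundles = gcd(117, 171, 261).
117 = 3^2 × 13
171 = 3^2 × 19
261 = 3^2 × 29
gcd(117, 171, 261) = 3^2 = 9.
washers per bundle = 171 / 9 = 19.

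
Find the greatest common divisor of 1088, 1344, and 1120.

32

1088 = 2^6 × 17
1344 = 2^6 × 3 × 7
1120 = 2^5 × 5 × 7
gcd(1088, 1344, 1120) = 2^5 = 32.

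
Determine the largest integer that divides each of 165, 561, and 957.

165 = 3 × 5 × 11
561 = 3 × 11 × 17
957 = 3 × 11 × 29
gcd(165, 561, 957) = 3 × 11 = 33.

33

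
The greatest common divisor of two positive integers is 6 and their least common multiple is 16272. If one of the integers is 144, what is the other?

678

For two integers, gcd × lcm = product, so the other is (6 × 16272) / 144 = 97632 / 144 = 678.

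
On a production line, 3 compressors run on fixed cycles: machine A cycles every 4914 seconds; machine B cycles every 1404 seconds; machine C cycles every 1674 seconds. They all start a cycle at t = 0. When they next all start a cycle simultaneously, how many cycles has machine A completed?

The first common completion time is the LCM of the periods.
4914 = 2 × 3^3 × 7 × 13
1404 = 2^2 × 3^3 × 13
1674 = 2 × 3^3 × 31
LCM(4914, 1404, 1674) = 2^2 × 3^3 × 7 × 13 × 31 = 304668.
Cycles for period 4914: 304668 / 4914 = 62.

62 cycles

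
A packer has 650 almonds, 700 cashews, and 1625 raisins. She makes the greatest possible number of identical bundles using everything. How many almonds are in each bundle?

Number of bundles = gcd(650, 700, 1625).
650 = 2 × 5^2 × 13
700 = 2^2 × 5^2 × 7
1625 = 5^3 × 13
gcd(650, 700, 1625) = 5^2 = 25.
almonds per bundle = 650 / 25 = 26.

26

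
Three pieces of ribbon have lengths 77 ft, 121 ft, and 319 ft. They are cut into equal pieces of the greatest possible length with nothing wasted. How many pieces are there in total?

47

Piece length = gcd(77, 121, 319).
77 = 7 × 11
121 = 11^2
319 = 11 × 29
gcd(77, 121, 319) = 11.
Total pieces = 77/11 + 121/11 + 319/11 = 7 + 11 + 29 = 47.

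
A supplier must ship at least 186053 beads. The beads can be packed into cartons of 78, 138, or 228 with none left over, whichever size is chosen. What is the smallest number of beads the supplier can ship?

204516

The number of beads must be a common multiple of 78, 138, and 228, so a multiple of their LCM.
78 = 2 × 3 × 13
138 = 2 × 3 × 23
228 = 2^2 × 3 × 19
LCM(78, 138, 228) = 2^2 × 3 × 13 × 19 × 23 = 68172.
Smallest multiple of 68172 that is ≥ 186053: ⌈186053/68172⌉ × 68172 = 3 × 68172 = 204516.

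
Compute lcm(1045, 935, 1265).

1045 = 5 × 11 × 19
935 = 5 × 11 × 17
1265 = 5 × 11 × 23
LCM(1045, 935, 1265) = 5 × 11 × 17 × 19 × 23 = 408595.

408595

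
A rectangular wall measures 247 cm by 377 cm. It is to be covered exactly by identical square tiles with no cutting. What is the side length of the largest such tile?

13 cm

The tile side must divide both 247 and 377, so the largest is their gcd.
247 = 13 × 19
377 = 13 × 29
gcd(247, 377) = 13.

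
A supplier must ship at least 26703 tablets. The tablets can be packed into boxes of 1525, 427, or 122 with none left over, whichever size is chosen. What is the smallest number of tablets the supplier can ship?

42700

The number of tablets must be a common multiple of 1525, 427, and 122, so a multiple of their LCM.
1525 = 5^2 × 61
427 = 7 × 61
122 = 2 × 61
LCM(1525, 427, 122) = 2 × 5^2 × 7 × 61 = 21350.
Smallest multiple of 21350 that is ≥ 26703: ⌈26703/21350⌉ × 21350 = 2 × 21350 = 42700.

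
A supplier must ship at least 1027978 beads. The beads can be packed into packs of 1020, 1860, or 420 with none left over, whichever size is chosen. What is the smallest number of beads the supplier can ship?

The number of beads must be a common multiple of 1020, 1860, and 420, so a multiple of their LCM.
1020 = 2^2 × 3 × 5 × 17
1860 = 2^2 × 3 × 5 × 31
420 = 2^2 × 3 × 5 × 7
LCM(1020, 1860, 420) = 2^2 × 3 × 5 × 7 × 17 × 31 = 221340.
Smallest multiple of 221340 that is ≥ 1027978: ⌈1027978/221340⌉ × 221340 = 5 × 221340 = 1106700.

1106700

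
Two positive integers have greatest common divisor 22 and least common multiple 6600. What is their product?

145200

For any two positive integers, gcd × lcm = product = 22 × 6600 = 145200.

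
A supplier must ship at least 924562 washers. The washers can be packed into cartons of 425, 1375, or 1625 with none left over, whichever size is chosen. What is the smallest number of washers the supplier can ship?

The number of washers must be a common multiple of 425, 1375, and 1625, so a multiple of their LCM.
425 = 5^2 × 17
1375 = 5^3 × 11
1625 = 5^3 × 13
LCM(425, 1375, 1625) = 5^3 × 11 × 13 × 17 = 303875.
Smallest multiple of 303875 that is ≥ 924562: ⌈924562/303875⌉ × 303875 = 4 × 303875 = 1215500.

1215500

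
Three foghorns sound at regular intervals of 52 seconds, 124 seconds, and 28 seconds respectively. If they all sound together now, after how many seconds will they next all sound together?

11284 seconds

We need the least common multiple of the intervals.
52 = 2^2 × 13
124 = 2^2 × 31
28 = 2^2 × 7
LCM(52, 124, 28) = 2^2 × 7 × 13 × 31 = 11284.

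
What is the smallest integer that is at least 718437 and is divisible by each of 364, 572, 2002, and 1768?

The integer must be a common multiple of 364, 572, 2002, and 1768, so a multiple of their LCM.
364 = 2^2 × 7 × 13
572 = 2^2 × 11 × 13
2002 = 2 × 7 × 11 × 13
1768 = 2^3 × 13 × 17
LCM(364, 572, 2002, 1768) = 2^3 × 7 × 11 × 13 × 17 = 136136.
Smallest multiple of 136136 that is ≥ 718437: ⌈718437/136136⌉ × 136136 = 6 × 136136 = 816816.

816816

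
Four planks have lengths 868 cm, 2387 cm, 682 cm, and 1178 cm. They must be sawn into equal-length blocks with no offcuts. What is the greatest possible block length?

31 cm

The block length must divide every plank, so the greatest is gcd(868, 2387, 682, 1178).
868 = 2^2 × 7 × 31
2387 = 7 × 11 × 31
682 = 2 × 11 × 31
1178 = 2 × 19 × 31
gcd(868, 2387, 682, 1178) = 31.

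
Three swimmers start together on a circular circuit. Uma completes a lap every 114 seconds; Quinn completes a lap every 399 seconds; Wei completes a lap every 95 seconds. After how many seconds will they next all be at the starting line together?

The first simultaneous occurrence is after LCM of the individual periods.
114 = 2 × 3 × 19
399 = 3 × 7 × 19
95 = 5 × 19
LCM(114, 399, 95) = 2 × 3 × 5 × 7 × 19 = 3990.

3990 seconds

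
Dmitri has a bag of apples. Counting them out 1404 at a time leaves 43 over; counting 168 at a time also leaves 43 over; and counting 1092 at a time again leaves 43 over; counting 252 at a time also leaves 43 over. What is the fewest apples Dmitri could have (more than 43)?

19699

N − 43 must be a common multiple of 1404, 168, 1092, and 252.
1404 = 2^2 × 3^3 × 13
168 = 2^3 × 3 × 7
1092 = 2^2 × 3 × 7 × 13
252 = 2^2 × 3^2 × 7
LCM(1404, 168, 1092, 252) = 2^3 × 3^3 × 7 × 13 = 19656.
Smallest N > 43 is LCM + 43 = 19656 + 43 = 19699.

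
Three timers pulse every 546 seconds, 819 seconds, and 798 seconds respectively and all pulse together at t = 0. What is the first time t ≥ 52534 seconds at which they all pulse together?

Joint pulses occur at multiples of LCM(546, 819, 798).
546 = 2 × 3 × 7 × 13
819 = 3^2 × 7 × 13
798 = 2 × 3 × 7 × 19
LCM(546, 819, 798) = 2 × 3^2 × 7 × 13 × 19 = 31122.
Smallest multiple of 31122 that is ≥ 52534: ⌈52534/31122⌉ × 31122 = 2 × 31122 = 62244.

62244 seconds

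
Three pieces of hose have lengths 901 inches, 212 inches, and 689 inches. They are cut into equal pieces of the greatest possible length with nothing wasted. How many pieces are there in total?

34

Piece length = gcd(901, 212, 689).
901 = 17 × 53
212 = 2^2 × 53
689 = 13 × 53
gcd(901, 212, 689) = 53.
Total pieces = 901/53 + 212/53 + 689/53 = 17 + 4 + 13 = 34.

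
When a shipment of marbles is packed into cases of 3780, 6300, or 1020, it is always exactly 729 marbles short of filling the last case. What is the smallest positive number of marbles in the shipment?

320571

Being 729 short of a full case of size k means N ≡ −729 (mod k), i.e. N + 729 is a multiple of each size.
3780 = 2^2 × 3^3 × 5 × 7
6300 = 2^2 × 3^2 × 5^2 × 7
1020 = 2^2 × 3 × 5 × 17
LCM(3780, 6300, 1020) = 2^2 × 3^3 × 5^2 × 7 × 17 = 321300.
Smallest positive N is 321300 − 729 = 320571.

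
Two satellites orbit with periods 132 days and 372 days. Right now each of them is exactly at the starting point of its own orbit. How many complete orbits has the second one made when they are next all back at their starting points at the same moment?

11 orbits

The first common completion time is the LCM of the periods.
132 = 2^2 × 3 × 11
372 = 2^2 × 3 × 31
LCM(132, 372) = 2^2 × 3 × 11 × 31 = 4092.
Orbits for period 372: 4092 / 372 = 11.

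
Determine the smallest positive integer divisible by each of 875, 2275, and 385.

875 = 5^3 × 7
2275 = 5^2 × 7 × 13
385 = 5 × 7 × 11
LCM(875, 2275, 385) = 5^3 × 7 × 11 × 13 = 125125.

125125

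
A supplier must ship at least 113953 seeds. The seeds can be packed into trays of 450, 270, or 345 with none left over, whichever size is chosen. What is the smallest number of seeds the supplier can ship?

124200

The number of seeds must be a common multiple of 450, 270, and 345, so a multiple of their LCM.
450 = 2 × 3^2 × 5^2
270 = 2 × 3^3 × 5
345 = 3 × 5 × 23
LCM(450, 270, 345) = 2 × 3^3 × 5^2 × 23 = 31050.
Smallest multiple of 31050 that is ≥ 113953: ⌈113953/31050⌉ × 31050 = 4 × 31050 = 124200.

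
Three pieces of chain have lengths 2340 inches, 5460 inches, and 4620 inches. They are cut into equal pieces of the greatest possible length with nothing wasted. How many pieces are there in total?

207

Piece length = gcd(2340, 5460, 4620).
2340 = 2^2 × 3^2 × 5 × 13
5460 = 2^2 × 3 × 5 × 7 × 13
4620 = 2^2 × 3 × 5 × 7 × 11
gcd(2340, 5460, 4620) = 2^2 × 3 × 5 = 60.
Total pieces = 2340/60 + 5460/60 + 4620/60 = 39 + 91 + 77 = 207.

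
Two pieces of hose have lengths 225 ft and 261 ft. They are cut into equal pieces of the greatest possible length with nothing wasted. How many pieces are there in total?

Piece length = gcd(225, 261).
225 = 3^2 × 5^2
261 = 3^2 × 29
gcd(225, 261) = 3^2 = 9.
Total pieces = 225/9 + 261/9 = 25 + 29 = 54.

54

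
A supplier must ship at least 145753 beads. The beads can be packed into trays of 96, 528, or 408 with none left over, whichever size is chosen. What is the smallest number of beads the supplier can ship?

161568

The number of beads must be a common multiple of 96, 528, and 408, so a multiple of their LCM.
96 = 2^5 × 3
528 = 2^4 × 3 × 11
408 = 2^3 × 3 × 17
LCM(96, 528, 408) = 2^5 × 3 × 11 × 17 = 17952.
Smallest multiple of 17952 that is ≥ 145753: ⌈145753/17952⌉ × 17952 = 9 × 17952 = 161568.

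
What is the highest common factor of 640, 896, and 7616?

64

640 = 2^7 × 5
896 = 2^7 × 7
7616 = 2^6 × 7 × 17
gcd(640, 896, 7616) = 2^6 = 64.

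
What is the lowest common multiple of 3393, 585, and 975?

84825

3393 = 3^2 × 13 × 29
585 = 3^2 × 5 × 13
975 = 3 × 5^2 × 13
LCM(3393, 585, 975) = 3^2 × 5^2 × 13 × 29 = 84825.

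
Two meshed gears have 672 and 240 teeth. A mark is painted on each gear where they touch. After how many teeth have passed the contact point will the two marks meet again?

3360 teeth

We need the least common multiple of the intervals.
672 = 2^5 × 3 × 7
240 = 2^4 × 3 × 5
LCM(672, 240) = 2^5 × 3 × 5 × 7 = 3360.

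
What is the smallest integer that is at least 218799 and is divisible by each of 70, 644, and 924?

318780

The integer must be a common multiple of 70, 644, and 924, so a multiple of their LCM.
70 = 2 × 5 × 7
644 = 2^2 × 7 × 23
924 = 2^2 × 3 × 7 × 11
LCM(70, 644, 924) = 2^2 × 3 × 5 × 7 × 11 × 23 = 106260.
Smallest multiple of 106260 that is ≥ 218799: ⌈218799/106260⌉ × 106260 = 3 × 106260 = 318780.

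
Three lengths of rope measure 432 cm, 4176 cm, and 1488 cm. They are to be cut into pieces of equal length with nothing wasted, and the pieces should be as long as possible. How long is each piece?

The greatest length dividing all of 432, 4176, and 1488 is their gcd.
432 = 2^4 × 3^3
4176 = 2^4 × 3^2 × 29
1488 = 2^4 × 3 × 31
gcd(432, 4176, 1488) = 2^4 × 3 = 48.

48 cm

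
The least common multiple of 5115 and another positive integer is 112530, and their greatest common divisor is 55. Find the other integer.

gcd × lcm = product of the two integers, so the other integer is (55 × 112530) / 5115 = 1210.

1210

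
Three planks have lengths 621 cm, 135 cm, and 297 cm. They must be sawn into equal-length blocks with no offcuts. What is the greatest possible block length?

27 cm

The block length must divide every plank, so the greatest is gcd(621, 135, 297).
621 = 3^3 × 23
135 = 3^3 × 5
297 = 3^3 × 11
gcd(621, 135, 297) = 3^3 = 27.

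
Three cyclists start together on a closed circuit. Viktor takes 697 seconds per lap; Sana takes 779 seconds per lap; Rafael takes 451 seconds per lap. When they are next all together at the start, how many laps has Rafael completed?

323 laps

The first common completion time is the LCM of the periods.
697 = 17 × 41
779 = 19 × 41
451 = 11 × 41
LCM(697, 779, 451) = 11 × 17 × 19 × 41 = 145673.
Laps for period 451: 145673 / 451 = 323.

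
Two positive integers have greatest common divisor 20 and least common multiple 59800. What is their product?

1196000

For any two positive integers, gcd × lcm = product = 20 × 59800 = 1196000.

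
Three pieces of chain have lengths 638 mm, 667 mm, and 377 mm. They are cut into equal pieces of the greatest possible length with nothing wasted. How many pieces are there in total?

58

Piece length = gcd(638, 667, 377).
638 = 2 × 11 × 29
667 = 23 × 29
377 = 13 × 29
gcd(638, 667, 377) = 29.
Total pieces = 638/29 + 667/29 + 377/29 = 22 + 23 + 13 = 58.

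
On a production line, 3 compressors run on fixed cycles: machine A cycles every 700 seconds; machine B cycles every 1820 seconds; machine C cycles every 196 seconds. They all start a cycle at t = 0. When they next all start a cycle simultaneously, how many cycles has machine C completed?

The first common completion time is the LCM of the periods.
700 = 2^2 × 5^2 × 7
1820 = 2^2 × 5 × 7 × 13
196 = 2^2 × 7^2
LCM(700, 1820, 196) = 2^2 × 5^2 × 7^2 × 13 = 63700.
Cycles for period 196: 63700 / 196 = 325.

325 cycles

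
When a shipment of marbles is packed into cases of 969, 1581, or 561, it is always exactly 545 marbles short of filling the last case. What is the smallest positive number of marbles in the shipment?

Being 545 short of a full case of size k means N ≡ −545 (mod k), i.e. N + 545 is a multiple of each size.
969 = 3 × 17 × 19
1581 = 3 × 17 × 31
561 = 3 × 11 × 17
LCM(969, 1581, 561) = 3 × 11 × 17 × 19 × 31 = 330429.
Smallest positive N is 330429 − 545 = 329884.

329884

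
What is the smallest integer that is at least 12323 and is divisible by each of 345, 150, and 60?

The integer must be a common multiple of 345, 150, and 60, so a multiple of their LCM.
345 = 3 × 5 × 23
150 = 2 × 3 × 5^2
60 = 2^2 × 3 × 5
LCM(345, 150, 60) = 2^2 × 3 × 5^2 × 23 = 6900.
Smallest multiple of 6900 that is ≥ 12323: ⌈12323/6900⌉ × 6900 = 2 × 6900 = 13800.

13800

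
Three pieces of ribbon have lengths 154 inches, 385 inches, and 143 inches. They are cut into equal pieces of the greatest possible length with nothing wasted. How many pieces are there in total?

Piece length = gcd(154, 385, 143).
154 = 2 × 7 × 11
385 = 5 × 7 × 11
143 = 11 × 13
gcd(154, 385, 143) = 11.
Total pieces = 154/11 + 385/11 + 143/11 = 14 + 35 + 13 = 62.

62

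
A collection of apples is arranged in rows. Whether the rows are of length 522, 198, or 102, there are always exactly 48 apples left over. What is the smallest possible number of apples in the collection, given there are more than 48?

N − 48 must be a common multiple of 522, 198, and 102.
522 = 2 × 3^2 × 29
198 = 2 × 3^2 × 11
102 = 2 × 3 × 17
LCM(522, 198, 102) = 2 × 3^2 × 11 × 17 × 29 = 97614.
Smallest N > 48 is LCM + 48 = 97614 + 48 = 97662.

97662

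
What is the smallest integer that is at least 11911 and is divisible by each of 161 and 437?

12236

The integer must be a common multiple of 161 and 437, so a multiple of their LCM.
161 = 7 × 23
437 = 19 × 23
LCM(161, 437) = 7 × 19 × 23 = 3059.
Smallest multiple of 3059 that is ≥ 11911: ⌈11911/3059⌉ × 3059 = 4 × 3059 = 12236.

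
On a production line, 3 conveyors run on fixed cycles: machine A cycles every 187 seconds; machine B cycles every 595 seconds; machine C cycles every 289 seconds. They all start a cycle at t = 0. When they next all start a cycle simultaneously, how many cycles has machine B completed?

187 cycles

The first common completion time is the LCM of the periods.
187 = 11 × 17
595 = 5 × 7 × 17
289 = 17^2
LCM(187, 595, 289) = 5 × 7 × 11 × 17^2 = 111265.
Cycles for period 595: 111265 / 595 = 187.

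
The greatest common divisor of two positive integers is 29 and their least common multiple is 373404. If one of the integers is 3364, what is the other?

For two integers, gcd × lcm = product, so the other is (29 × 373404) / 3364 = 10828716 / 3364 = 3219.

3219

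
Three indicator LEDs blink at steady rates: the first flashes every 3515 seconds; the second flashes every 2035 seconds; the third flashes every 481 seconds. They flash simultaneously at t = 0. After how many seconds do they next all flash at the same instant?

We need the least common multiple of the intervals.
3515 = 5 × 19 × 37
2035 = 5 × 11 × 37
481 = 13 × 37
LCM(3515, 2035, 481) = 5 × 11 × 13 × 19 × 37 = 502645.

502645 seconds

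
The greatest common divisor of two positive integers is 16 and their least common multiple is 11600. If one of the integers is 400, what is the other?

464

For two integers, gcd × lcm = product, so the other is (16 × 11600) / 400 = 185600 / 400 = 464.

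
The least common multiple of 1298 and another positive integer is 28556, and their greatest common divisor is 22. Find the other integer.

gcd × lcm = product of the two integers, so the other integer is (22 × 28556) / 1298 = 484.

484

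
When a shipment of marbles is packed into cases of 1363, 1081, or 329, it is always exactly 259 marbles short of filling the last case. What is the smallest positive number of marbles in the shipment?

Being 259 short of a full case of size k means N ≡ −259 (mod k), i.e. N + 259 is a multiple of each size.
1363 = 29 × 47
1081 = 23 × 47
329 = 7 × 47
LCM(1363, 1081, 329) = 7 × 23 × 29 × 47 = 219443.
Smallest positive N is 219443 − 259 = 219184.

219184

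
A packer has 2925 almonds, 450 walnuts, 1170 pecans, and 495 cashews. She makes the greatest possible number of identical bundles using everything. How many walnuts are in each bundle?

Number of bundles = gcd(2925, 450, 1170, 495).
2925 = 3^2 × 5^2 × 13
450 = 2 × 3^2 × 5^2
1170 = 2 × 3^2 × 5 × 13
495 = 3^2 × 5 × 11
gcd(2925, 450, 1170, 495) = 3^2 × 5 = 45.
walnuts per bundle = 450 / 45 = 10.

10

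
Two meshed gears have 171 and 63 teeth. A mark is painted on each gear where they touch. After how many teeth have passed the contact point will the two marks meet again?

1197 teeth

We need the least common multiple of the intervals.
171 = 3^2 × 19
63 = 3^2 × 7
LCM(171, 63) = 3^2 × 7 × 19 = 1197.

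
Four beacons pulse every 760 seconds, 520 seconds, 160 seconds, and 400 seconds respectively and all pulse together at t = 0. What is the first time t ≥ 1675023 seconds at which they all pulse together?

1778400 seconds

Joint pulses occur at multiples of LCM(760, 520, 160, 400).
760 = 2^3 × 5 × 19
520 = 2^3 × 5 × 13
160 = 2^5 × 5
400 = 2^4 × 5^2
LCM(760, 520, 160, 400) = 2^5 × 5^2 × 13 × 19 = 197600.
Smallest multiple of 197600 that is ≥ 1675023: ⌈1675023/197600⌉ × 197600 = 9 × 197600 = 1778400.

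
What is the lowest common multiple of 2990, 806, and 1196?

2990 = 2 × 5 × 13 × 23
806 = 2 × 13 × 31
1196 = 2^2 × 13 × 23
LCM(2990, 806, 1196) = 2^2 × 5 × 13 × 23 × 31 = 185380.

185380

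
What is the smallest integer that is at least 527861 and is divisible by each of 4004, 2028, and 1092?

The integer must be a common multiple of 4004, 2028, and 1092, so a multiple of their LCM.
4004 = 2^2 × 7 × 11 × 13
2028 = 2^2 × 3 × 13^2
1092 = 2^2 × 3 × 7 × 13
LCM(4004, 2028, 1092) = 2^2 × 3 × 7 × 11 × 13^2 = 156156.
Smallest multiple of 156156 that is ≥ 527861: ⌈527861/156156⌉ × 156156 = 4 × 156156 = 624624.

624624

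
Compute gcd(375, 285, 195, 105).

375 = 3 × 5^3
285 = 3 × 5 × 19
195 = 3 × 5 × 13
105 = 3 × 5 × 7
gcd(375, 285, 195, 105) = 3 × 5 = 15.

15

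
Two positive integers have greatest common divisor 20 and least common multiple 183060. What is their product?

3661200

For any two positive integers, gcd × lcm = product = 20 × 183060 = 3661200.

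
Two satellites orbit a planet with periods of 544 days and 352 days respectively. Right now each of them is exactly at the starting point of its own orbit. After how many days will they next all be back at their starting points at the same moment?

5984 days

We need the least common multiple of the intervals.
544 = 2^5 × 17
352 = 2^5 × 11
LCM(544, 352) = 2^5 × 11 × 17 = 5984.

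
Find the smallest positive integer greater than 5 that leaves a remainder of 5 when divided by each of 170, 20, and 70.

2385

N − 5 must be a common multiple of 170, 20, and 70.
170 = 2 × 5 × 17
20 = 2^2 × 5
70 = 2 × 5 × 7
LCM(170, 20, 70) = 2^2 × 5 × 7 × 17 = 2380.
Smallest N > 5 is LCM + 5 = 2380 + 5 = 2385.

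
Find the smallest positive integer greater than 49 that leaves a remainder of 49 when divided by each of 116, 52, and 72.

27193

N − 49 must be a common multiple of 116, 52, and 72.
116 = 2^2 × 29
52 = 2^2 × 13
72 = 2^3 × 3^2
LCM(116, 52, 72) = 2^3 × 3^2 × 13 × 29 = 27144.
Smallest N > 49 is LCM + 49 = 27144 + 49 = 27193.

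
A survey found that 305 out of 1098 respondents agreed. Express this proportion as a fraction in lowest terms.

305 = 5 × 61
1098 = 2 × 3^2 × 61
gcd(305, 1098) = 61.
Divide numerator and denominator by 61: 305/1098 = 5/18.

5/18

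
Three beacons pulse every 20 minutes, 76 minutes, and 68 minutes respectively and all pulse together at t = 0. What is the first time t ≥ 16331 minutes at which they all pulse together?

Joint pulses occur at multiples of LCM(20, 76, 68).
20 = 2^2 × 5
76 = 2^2 × 19
68 = 2^2 × 17
LCM(20, 76, 68) = 2^2 × 5 × 17 × 19 = 6460.
Smallest multiple of 6460 that is ≥ 16331: ⌈16331/6460⌉ × 6460 = 3 × 6460 = 19380.

19380 minutes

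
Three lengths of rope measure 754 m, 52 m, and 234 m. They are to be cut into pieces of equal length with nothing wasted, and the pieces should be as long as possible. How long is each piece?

26 m

The greatest length dividing all of 754, 52, and 234 is their gcd.
754 = 2 × 13 × 29
52 = 2^2 × 13
234 = 2 × 3^2 × 13
gcd(754, 52, 234) = 2 × 13 = 26.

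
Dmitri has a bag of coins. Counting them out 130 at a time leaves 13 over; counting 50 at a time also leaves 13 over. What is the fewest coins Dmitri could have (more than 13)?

N − 13 must be a common multiple of 130 and 50.
130 = 2 × 5 × 13
50 = 2 × 5^2
LCM(130, 50) = 2 × 5^2 × 13 = 650.
Smallest N > 13 is LCM + 13 = 650 + 13 = 663.

663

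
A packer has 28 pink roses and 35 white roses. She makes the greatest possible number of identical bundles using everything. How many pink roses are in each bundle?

4

Number of bundles = gcd(28, 35).
28 = 2^2 × 7
35 = 5 × 7
gcd(28, 35) = 7.
pink roses per bundle = 28 / 7 = 4.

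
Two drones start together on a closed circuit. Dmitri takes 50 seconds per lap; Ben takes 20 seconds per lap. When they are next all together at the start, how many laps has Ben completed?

5 laps

All finish a whole number of cycles simultaneously at t = LCM of the periods.
50 = 2 × 5^2
20 = 2^2 × 5
LCM(50, 20) = 2^2 × 5^2 = 100.
Laps for period 20: 100 / 20 = 5.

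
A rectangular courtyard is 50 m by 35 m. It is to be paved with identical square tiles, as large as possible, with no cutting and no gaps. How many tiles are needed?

Tile side = gcd(50, 35).
50 = 2 × 5^2
35 = 5 × 7
gcd(50, 35) = 5.
Tiles: (50/5) × (35/5) = 10 × 7 = 70.

70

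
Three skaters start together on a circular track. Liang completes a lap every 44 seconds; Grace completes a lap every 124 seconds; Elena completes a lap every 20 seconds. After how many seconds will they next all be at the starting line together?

They coincide at every common multiple of the periods; the first is the LCM.
44 = 2^2 × 11
124 = 2^2 × 31
20 = 2^2 × 5
LCM(44, 124, 20) = 2^2 × 5 × 11 × 31 = 6820.

6820 seconds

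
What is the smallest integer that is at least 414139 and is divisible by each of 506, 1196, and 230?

The integer must be a common multiple of 506, 1196, and 230, so a multiple of their LCM.
506 = 2 × 11 × 23
1196 = 2^2 × 13 × 23
230 = 2 × 5 × 23
LCM(506, 1196, 230) = 2^2 × 5 × 11 × 13 × 23 = 65780.
Smallest multiple of 65780 that is ≥ 414139: ⌈414139/65780⌉ × 65780 = 7 × 65780 = 460460.

460460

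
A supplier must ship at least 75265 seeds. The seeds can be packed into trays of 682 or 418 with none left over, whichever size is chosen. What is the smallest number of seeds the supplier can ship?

77748

The number of seeds must be a common multiple of 682 and 418, so a multiple of their LCM.
682 = 2 × 11 × 31
418 = 2 × 11 × 19
LCM(682, 418) = 2 × 11 × 19 × 31 = 12958.
Smallest multiple of 12958 that is ≥ 75265: ⌈75265/12958⌉ × 12958 = 6 × 12958 = 77748.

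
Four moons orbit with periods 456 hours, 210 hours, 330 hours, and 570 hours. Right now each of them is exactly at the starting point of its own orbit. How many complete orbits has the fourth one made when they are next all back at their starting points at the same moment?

308 orbits

The first common completion time is the LCM of the periods.
456 = 2^3 × 3 × 19
210 = 2 × 3 × 5 × 7
330 = 2 × 3 × 5 × 11
570 = 2 × 3 × 5 × 19
LCM(456, 210, 330, 570) = 2^3 × 3 × 5 × 7 × 11 × 19 = 175560.
Orbits for period 570: 175560 / 570 = 308.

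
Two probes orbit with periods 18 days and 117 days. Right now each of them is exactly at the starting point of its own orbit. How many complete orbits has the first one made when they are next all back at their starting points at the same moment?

All finish a whole number of cycles simultaneously at t = LCM of the periods.
18 = 2 × 3^2
117 = 3^2 × 13
LCM(18, 117) = 2 × 3^2 × 13 = 234.
Orbits for period 18: 234 / 18 = 13.

13 orbits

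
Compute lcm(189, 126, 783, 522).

10962

189 = 3^3 × 7
126 = 2 × 3^2 × 7
783 = 3^3 × 29
522 = 2 × 3^2 × 29
LCM(189, 126, 783, 522) = 2 × 3^3 × 7 × 29 = 10962.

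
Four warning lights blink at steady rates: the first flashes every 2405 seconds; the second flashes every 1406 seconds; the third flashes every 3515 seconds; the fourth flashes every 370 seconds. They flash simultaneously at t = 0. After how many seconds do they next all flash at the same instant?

They coincide at every common multiple of the periods; the first is the LCM.
2405 = 5 × 13 × 37
1406 = 2 × 19 × 37
3515 = 5 × 19 × 37
370 = 2 × 5 × 37
LCM(2405, 1406, 3515, 370) = 2 × 5 × 13 × 19 × 37 = 91390.

91390 seconds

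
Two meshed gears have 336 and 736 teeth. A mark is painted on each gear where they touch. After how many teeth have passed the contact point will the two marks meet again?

15456 teeth

They coincide at every common multiple of the periods; the first is the LCM.
336 = 2^4 × 3 × 7
736 = 2^5 × 23
LCM(336, 736) = 2^5 × 3 × 7 × 23 = 15456.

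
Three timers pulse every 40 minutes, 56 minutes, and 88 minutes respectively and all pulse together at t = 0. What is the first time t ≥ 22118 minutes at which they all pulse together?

24640 minutes

Joint pulses occur at multiples of LCM(40, 56, 88).
40 = 2^3 × 5
56 = 2^3 × 7
88 = 2^3 × 11
LCM(40, 56, 88) = 2^3 × 5 × 7 × 11 = 3080.
Smallest multiple of 3080 that is ≥ 22118: ⌈22118/3080⌉ × 3080 = 8 × 3080 = 24640.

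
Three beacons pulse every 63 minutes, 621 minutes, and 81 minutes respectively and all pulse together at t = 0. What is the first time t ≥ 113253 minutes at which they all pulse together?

Joint pulses occur at multiples of LCM(63, 621, 81).
63 = 3^2 × 7
621 = 3^3 × 23
81 = 3^4
LCM(63, 621, 81) = 3^4 × 7 × 23 = 13041.
Smallest multiple of 13041 that is ≥ 113253: ⌈113253/13041⌉ × 13041 = 9 × 13041 = 117369.

117369 minutes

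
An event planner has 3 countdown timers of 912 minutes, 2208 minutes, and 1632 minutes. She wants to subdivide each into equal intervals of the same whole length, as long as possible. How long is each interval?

48 minutes

The interval must divide each timer length; the longest such is the gcd.
912 = 2^4 × 3 × 19
2208 = 2^5 × 3 × 23
1632 = 2^5 × 3 × 17
gcd(912, 2208, 1632) = 2^4 × 3 = 48.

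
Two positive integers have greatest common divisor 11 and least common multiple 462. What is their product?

For any two positive integers, gcd × lcm = product = 11 × 462 = 5082.

5082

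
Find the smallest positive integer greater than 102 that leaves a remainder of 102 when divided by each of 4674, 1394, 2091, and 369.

238476

N − 102 must be a common multiple of 4674, 1394, 2091, and 369.
4674 = 2 × 3 × 19 × 41
1394 = 2 × 17 × 41
2091 = 3 × 17 × 41
369 = 3^2 × 41
LCM(4674, 1394, 2091, 369) = 2 × 3^2 × 17 × 19 × 41 = 238374.
Smallest N > 102 is LCM + 102 = 238374 + 102 = 238476.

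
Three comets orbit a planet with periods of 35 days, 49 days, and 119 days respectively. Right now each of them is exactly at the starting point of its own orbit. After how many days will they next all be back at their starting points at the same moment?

They coincide at every common multiple of the periods; the first is the LCM.
35 = 5 × 7
49 = 7^2
119 = 7 × 17
LCM(35, 49, 119) = 5 × 7^2 × 17 = 4165.

4165 days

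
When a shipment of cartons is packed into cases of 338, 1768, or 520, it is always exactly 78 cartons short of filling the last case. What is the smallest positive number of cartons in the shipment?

Being 78 short of a full case of size k means N ≡ −78 (mod k), i.e. N + 78 is a multiple of each size.
338 = 2 × 13^2
1768 = 2^3 × 13 × 17
520 = 2^3 × 5 × 13
LCM(338, 1768, 520) = 2^3 × 5 × 13^2 × 17 = 114920.
Smallest positive N is 114920 − 78 = 114842.

114842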